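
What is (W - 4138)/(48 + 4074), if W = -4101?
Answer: -8239/4122 ≈ -1.9988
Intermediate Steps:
(W - 4138)/(48 + 4074) = (-4101 - 4138)/(48 + 4074) = -8239/4122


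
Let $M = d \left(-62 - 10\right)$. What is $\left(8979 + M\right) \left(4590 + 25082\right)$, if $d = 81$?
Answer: $93377784$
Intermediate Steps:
$M = -5832$ ($M = 81 \left(-62 - 10\right) = 81 \left(-72\right) = -5832$)
$\left(8979 + M\right) \left(4590 + 25082\right) = \left(8979 - 5832\right) \left(4590 + 25082\right) = 3147 \cdot 29672 = 93377784$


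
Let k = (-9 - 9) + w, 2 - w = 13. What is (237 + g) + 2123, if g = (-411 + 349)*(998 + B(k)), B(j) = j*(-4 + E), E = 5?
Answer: -57718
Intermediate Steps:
w = -11 (w = 2 - 1*13 = 2 - 13 = -11)
k = -29 (k = (-9 - 9) - 11 = -18 - 11 = -29)
B(j) = j (B(j) = j*(-4 + 5) = j*1 = j)
g = -60078 (g = (-411 + 349)*(998 - 29) = -62*969 = -60078)
(237 + g) + 2123 = (237 - 60078) + 2123 = -59841 + 2123 = -57718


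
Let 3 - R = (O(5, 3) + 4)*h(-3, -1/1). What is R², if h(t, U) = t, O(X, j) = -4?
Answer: 9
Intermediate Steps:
R = 3 (R = 3 - (-4 + 4)*(-3) = 3 - 0*(-3) = 3 - 1*0 = 3 + 0 = 3)
R² = 3² = 9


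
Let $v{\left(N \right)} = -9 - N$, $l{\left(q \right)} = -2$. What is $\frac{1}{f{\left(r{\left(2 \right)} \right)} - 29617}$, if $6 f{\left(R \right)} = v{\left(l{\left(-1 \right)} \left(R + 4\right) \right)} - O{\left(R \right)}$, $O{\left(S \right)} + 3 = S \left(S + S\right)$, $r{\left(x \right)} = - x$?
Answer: $- \frac{3}{88856} \approx -3.3762 \cdot 10^{-5}$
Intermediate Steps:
$O{\left(S \right)} = -3 + 2 S^{2}$ ($O{\left(S \right)} = -3 + S \left(S + S\right) = -3 + S 2 S = -3 + 2 S^{2}$)
$f{\left(R \right)} = \frac{1}{3} - \frac{R^{2}}{3} + \frac{R}{3}$ ($f{\left(R \right)} = \frac{\left(-9 - - 2 \left(R + 4\right)\right) - \left(-3 + 2 R^{2}\right)}{6} = \frac{\left(-9 - - 2 \left(4 + R\right)\right) - \left(-3 + 2 R^{2}\right)}{6} = \frac{\left(-9 - \left(-8 - 2 R\right)\right) - \left(-3 + 2 R^{2}\right)}{6} = \frac{\left(-9 + \left(8 + 2 R\right)\right) - \left(-3 + 2 R^{2}\right)}{6} = \frac{\left(-1 + 2 R\right) - \left(-3 + 2 R^{2}\right)}{6} = \frac{2 - 2 R^{2} + 2 R}{6} = \frac{1}{3} - \frac{R^{2}}{3} + \frac{R}{3}$)
$\frac{1}{f{\left(r{\left(2 \right)} \right)} - 29617} = \frac{1}{\left(\frac{1}{3} - \frac{\left(\left(-1\right) 2\right)^{2}}{3} + \frac{\left(-1\right) 2}{3}\right) - 29617} = \frac{1}{\left(\frac{1}{3} - \frac{\left(-2\right)^{2}}{3} + \frac{1}{3} \left(-2\right)\right) - 29617} = \frac{1}{\left(\frac{1}{3} - \frac{4}{3} - \frac{2}{3}\right) - 29617} = \frac{1}{- \frac{5}{3} - 29617} = \frac{1}{- \frac{88856}{3}} = - \frac{3}{88856}$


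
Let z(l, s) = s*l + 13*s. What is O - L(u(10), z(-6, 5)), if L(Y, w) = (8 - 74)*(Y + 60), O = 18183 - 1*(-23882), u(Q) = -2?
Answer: 45893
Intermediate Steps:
z(l, s) = 13*s + l*s (z(l, s) = l*s + 13*s = 13*s + l*s)
O = 42065 (O = 18183 + 23882 = 42065)
L(Y, w) = -3960 - 66*Y (L(Y, w) = -66*(60 + Y) = -3960 - 66*Y)
O - L(u(10), z(-6, 5)) = 42065 - (-3960 - 66*(-2)) = 42065 - (-3960 + 132) = 42065 - 1*(-3828) = 42065 + 3828 = 45893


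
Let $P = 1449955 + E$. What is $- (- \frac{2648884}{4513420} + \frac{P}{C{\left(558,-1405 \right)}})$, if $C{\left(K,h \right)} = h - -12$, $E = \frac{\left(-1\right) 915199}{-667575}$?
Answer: $\frac{218562452122304699}{209858678730225} \approx 1041.5$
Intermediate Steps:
$E = \frac{915199}{667575}$ ($E = \left(-915199\right) \left(- \frac{1}{667575}\right) = \frac{915199}{667575} \approx 1.3709$)
$P = \frac{967954624324}{667575}$ ($P = 1449955 + \frac{915199}{667575} = \frac{967954624324}{667575} \approx 1.45 \cdot 10^{6}$)
$C{\left(K,h \right)} = 12 + h$ ($C{\left(K,h \right)} = h + 12 = 12 + h$)
$- (- \frac{2648884}{4513420} + \frac{P}{C{\left(558,-1405 \right)}}) = - (- \frac{2648884}{4513420} + \frac{967954624324}{667575 \left(12 - 1405\right)}) = - (\left(-2648884\right) \frac{1}{4513420} + \frac{967954624324}{667575 \left(-1393\right)}) = - (- \frac{662221}{1128355} + \frac{967954624324}{667575} \left(- \frac{1}{1393}\right)) = - (- \frac{662221}{1128355} - \frac{967954624324}{929931975}) = \left(-1\right) \left(- \frac{218562452122304699}{209858678730225}\right) = \frac{218562452122304699}{209858678730225}$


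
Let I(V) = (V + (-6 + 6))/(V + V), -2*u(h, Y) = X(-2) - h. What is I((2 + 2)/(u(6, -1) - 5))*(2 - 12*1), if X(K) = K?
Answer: -5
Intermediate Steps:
u(h, Y) = 1 + h/2 (u(h, Y) = -(-2 - h)/2 = 1 + h/2)
I(V) = 1/2 (I(V) = (V + 0)/((2*V)) = V*(1/(2*V)) = 1/2)
I((2 + 2)/(u(6, -1) - 5))*(2 - 12*1) = (2 - 12*1)/2 = (2 - 12)/2 = (1/2)*(-10) = -5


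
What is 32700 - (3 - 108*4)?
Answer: 33129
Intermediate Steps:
32700 - (3 - 108*4) = 32700 - (3 - 432) = 32700 - 1*(-429) = 32700 + 429 = 33129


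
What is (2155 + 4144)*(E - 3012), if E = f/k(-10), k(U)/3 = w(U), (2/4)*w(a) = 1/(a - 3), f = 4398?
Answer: -78995759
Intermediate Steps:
w(a) = 2/(-3 + a) (w(a) = 2/(a - 3) = 2/(-3 + a))
k(U) = 6/(-3 + U) (k(U) = 3*(2/(-3 + U)) = 6/(-3 + U))
E = -9529 (E = 4398/((6/(-3 - 10))) = 4398/((6/(-13))) = 4398/((6*(-1/13))) = 4398/(-6/13) = 4398*(-13/6) = -9529)
(2155 + 4144)*(E - 3012) = (2155 + 4144)*(-9529 - 3012) = 6299*(-12541) = -78995759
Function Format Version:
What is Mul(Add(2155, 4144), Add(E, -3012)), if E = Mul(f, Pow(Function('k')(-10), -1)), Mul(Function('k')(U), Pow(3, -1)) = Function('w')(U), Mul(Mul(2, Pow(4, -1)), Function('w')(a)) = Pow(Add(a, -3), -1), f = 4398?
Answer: -78995759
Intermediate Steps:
Function('w')(a) = Mul(2, Pow(Add(-3, a), -1)) (Function('w')(a) = Mul(2, Pow(Add(a, -3), -1)) = Mul(2, Pow(Add(-3, a), -1)))
Function('k')(U) = Mul(6, Pow(Add(-3, U), -1)) (Function('k')(U) = Mul(3, Mul(2, Pow(Add(-3, U), -1))) = Mul(6, Pow(Add(-3, U), -1)))
E = -9529 (E = Mul(4398, Pow(Mul(6, Pow(Add(-3, -10), -1)), -1)) = Mul(4398, Pow(Mul(6, Pow(-13, -1)), -1)) = Mul(4398, Pow(Mul(6, Rational(-1, 13)), -1)) = Mul(4398, Pow(Rational(-6, 13), -1)) = Mul(4398, Rational(-13, 6)) = -9529)
Mul(Add(2155, 4144), Add(E, -3012)) = Mul(Add(2155, 4144), Add(-9529, -3012)) = Mul(6299, -12541) = -78995759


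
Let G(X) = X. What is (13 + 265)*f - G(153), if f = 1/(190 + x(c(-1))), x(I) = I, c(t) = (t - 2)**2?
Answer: -30169/199 ≈ -151.60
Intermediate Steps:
c(t) = (-2 + t)**2
f = 1/199 (f = 1/(190 + (-2 - 1)**2) = 1/(190 + (-3)**2) = 1/(190 + 9) = 1/199 ≈ 0.0050251)
(13 + 265)*f - G(153) = (13 + 265)*(1/199) - 1*153 = 278*(1/199) - 153 = 278/199 - 153 = -30169/199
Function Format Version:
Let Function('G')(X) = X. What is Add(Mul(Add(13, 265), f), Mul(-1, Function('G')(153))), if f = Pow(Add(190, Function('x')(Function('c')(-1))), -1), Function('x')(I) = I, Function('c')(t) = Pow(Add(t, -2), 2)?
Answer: Rational(-30169, 199) ≈ -151.60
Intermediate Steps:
Function('c')(t) = Pow(Add(-2, t), 2)
f = Rational(1, 199) (f = Pow(Add(190, Pow(Add(-2, -1), 2)), -1) = Pow(Add(190, Pow(-3, 2)), -1) = Pow(Add(190, 9), -1) = Pow(199, -1) = Rational(1, 199) ≈ 0.0050251)
Add(Mul(Add(13, 265), f), Mul(-1, Function('G')(153))) = Add(Mul(Add(13, 265), Rational(1, 199)), Mul(-1, 153)) = Add(Mul(278, Rational(1, 199)), -153) = Add(Rational(278, 199), -153) = Rational(-30169, 199)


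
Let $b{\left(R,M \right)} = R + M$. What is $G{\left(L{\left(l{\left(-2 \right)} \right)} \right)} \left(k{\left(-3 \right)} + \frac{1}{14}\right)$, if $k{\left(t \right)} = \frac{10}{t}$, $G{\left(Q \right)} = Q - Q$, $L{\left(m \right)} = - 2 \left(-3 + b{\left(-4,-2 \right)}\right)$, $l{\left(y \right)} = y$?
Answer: $0$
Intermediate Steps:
$b{\left(R,M \right)} = M + R$
$L{\left(m \right)} = 18$ ($L{\left(m \right)} = - 2 \left(-3 - 6\right) = \left(-2\right) \left(-9\right) = 18$)
$G{\left(Q \right)} = 0$
$G{\left(L{\left(l{\left(-2 \right)} \right)} \right)} \left(k{\left(-3 \right)} + \frac{1}{14}\right) = 0 \left(\frac{10}{-3} + \frac{1}{14}\right) = 0 \left(10 \left(- \frac{1}{3}\right) + \frac{1}{14}\right) = 0 \left(- \frac{10}{3} + \frac{1}{14}\right) = 0 \left(- \frac{137}{42}\right) = 0$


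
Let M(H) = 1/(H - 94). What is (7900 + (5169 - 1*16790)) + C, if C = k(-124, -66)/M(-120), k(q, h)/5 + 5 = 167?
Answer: -177061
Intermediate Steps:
k(q, h) = 810 (k(q, h) = -25 + 5*167 = -25 + 835 = 810)
M(H) = 1/(-94 + H)
C = -173340 (C = 810/(1/(-94 - 120)) = 810/(1/(-214)) = 810/(-1/214) = 810*(-214) = -173340)
(7900 + (5169 - 1*16790)) + C = (7900 + (5169 - 1*16790)) - 173340 = (7900 + (5169 - 16790)) - 173340 = (7900 - 11621) - 173340 = -3721 - 173340 = -177061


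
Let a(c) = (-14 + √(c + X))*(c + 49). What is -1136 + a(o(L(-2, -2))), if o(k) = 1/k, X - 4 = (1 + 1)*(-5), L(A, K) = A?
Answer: -1815 + 97*I*√26/4 ≈ -1815.0 + 123.65*I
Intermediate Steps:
X = -6 (X = 4 + (1 + 1)*(-5) = 4 + 2*(-5) = 4 - 10 = -6)
a(c) = (-14 + √(-6 + c))*(49 + c) (a(c) = (-14 + √(c - 6))*(c + 49) = (-14 + √(-6 + c))*(49 + c))
-1136 + a(o(L(-2, -2))) = -1136 + (-686 - 14/(-2) + 49*√(-6 + 1/(-2)) + √(-6 + 1/(-2))/(-2)) = -1136 + (-686 - 14*(-½) + 49*√(-6 - ½) - √(-6 - ½)/2) = -1136 + (-686 + 7 + 49*√(-13/2) - I*√26/4) = -1136 + (-686 + 7 + 49*(I*√26/2) - I*√26/4) = -1136 + (-686 + 7 + 49*I*√26/2 - I*√26/4) = -1136 + (-679 + 97*I*√26/4) = -1815 + 97*I*√26/4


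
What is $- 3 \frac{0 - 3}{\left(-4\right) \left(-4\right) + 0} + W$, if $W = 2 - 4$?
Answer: $- \frac{23}{16} \approx -1.4375$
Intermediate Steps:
$W = -2$ ($W = 2 - 4 = -2$)
$- 3 \frac{0 - 3}{\left(-4\right) \left(-4\right) + 0} + W = - 3 \frac{0 - 3}{\left(-4\right) \left(-4\right) + 0} - 2 = - 3 \left(- \frac{3}{16 + 0}\right) - 2 = - 3 \left(- \frac{3}{16}\right) - 2 = - 3 \left(\left(-3\right) \frac{1}{16}\right) - 2 = \left(-3\right) \left(- \frac{3}{16}\right) - 2 = \frac{9}{16} - 2 = - \frac{23}{16}$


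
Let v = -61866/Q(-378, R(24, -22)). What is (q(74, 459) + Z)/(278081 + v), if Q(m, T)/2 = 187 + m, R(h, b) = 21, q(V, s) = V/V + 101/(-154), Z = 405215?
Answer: 11919004133/8184238216 ≈ 1.4563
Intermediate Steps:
q(V, s) = 53/154 (q(V, s) = 1 + 101*(-1/154) = 1 - 101/154 = 53/154)
Q(m, T) = 374 + 2*m (Q(m, T) = 2*(187 + m) = 374 + 2*m)
v = 30933/191 (v = -61866/(374 + 2*(-378)) = -61866/(374 - 756) = -61866/(-382) = -61866*(-1/382) = 30933/191 ≈ 161.95)
(q(74, 459) + Z)/(278081 + v) = (53/154 + 405215)/(278081 + 30933/191) = 62403163/(154*(53144404/191)) = (62403163/154)*(191/53144404) = 11919004133/8184238216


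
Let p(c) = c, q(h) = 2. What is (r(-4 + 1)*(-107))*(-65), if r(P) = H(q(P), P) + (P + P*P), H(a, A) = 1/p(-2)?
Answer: 76505/2 ≈ 38253.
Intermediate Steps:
H(a, A) = -½ (H(a, A) = 1/(-2) = -½)
r(P) = -½ + P + P² (r(P) = -½ + (P + P*P) = -½ + (P + P²) = -½ + P + P²)
(r(-4 + 1)*(-107))*(-65) = ((-½ + (-4 + 1) + (-4 + 1)²)*(-107))*(-65) = ((-½ - 3 + (-3)²)*(-107))*(-65) = ((-½ - 3 + 9)*(-107))*(-65) = ((11/2)*(-107))*(-65) = -1177/2*(-65) = 76505/2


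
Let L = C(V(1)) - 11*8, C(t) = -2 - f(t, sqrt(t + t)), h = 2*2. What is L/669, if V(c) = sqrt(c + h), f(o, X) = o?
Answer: -30/223 - sqrt(5)/669 ≈ -0.13787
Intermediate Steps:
h = 4
V(c) = sqrt(4 + c) (V(c) = sqrt(c + 4) = sqrt(4 + c))
C(t) = -2 - t
L = -90 - sqrt(5) (L = (-2 - sqrt(4 + 1)) - 11*8 = (-2 - sqrt(5)) - 88 = -90 - sqrt(5) ≈ -92.236)
L/669 = (-90 - sqrt(5))/669 = (-90 - sqrt(5))*(1/669) = -30/223 - sqrt(5)/669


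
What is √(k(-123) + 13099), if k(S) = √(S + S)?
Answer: √(13099 + I*√246) ≈ 114.45 + 0.0685*I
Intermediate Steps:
k(S) = √2*√S (k(S) = √(2*S) = √2*√S)
√(k(-123) + 13099) = √(√2*√(-123) + 13099) = √(√2*(I*√123) + 13099) = √(I*√246 + 13099) = √(13099 + I*√246)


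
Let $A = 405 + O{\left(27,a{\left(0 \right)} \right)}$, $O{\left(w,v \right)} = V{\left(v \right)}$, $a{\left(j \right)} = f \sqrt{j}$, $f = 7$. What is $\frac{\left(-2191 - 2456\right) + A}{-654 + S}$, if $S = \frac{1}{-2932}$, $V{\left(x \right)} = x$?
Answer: $\frac{12437544}{1917529} \approx 6.4862$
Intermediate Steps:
$a{\left(j \right)} = 7 \sqrt{j}$
$O{\left(w,v \right)} = v$
$S = - \frac{1}{2932} \approx -0.00034106$
$A = 405$ ($A = 405 + 7 \sqrt{0} = 405 + 7 \cdot 0 = 405 + 0 = 405$)
$\frac{\left(-2191 - 2456\right) + A}{-654 + S} = \frac{\left(-2191 - 2456\right) + 405}{-654 - \frac{1}{2932}} = \frac{-4647 + 405}{- \frac{1917529}{2932}} = \left(-4242\right) \left(- \frac{2932}{1917529}\right) = \frac{12437544}{1917529}$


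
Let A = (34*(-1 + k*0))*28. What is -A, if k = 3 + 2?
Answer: 952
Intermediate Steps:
k = 5
A = -952 (A = (34*(-1 + 5*0))*28 = (34*(-1 + 0))*28 = (34*(-1))*28 = -34*28 = -952)
-A = -1*(-952) = 952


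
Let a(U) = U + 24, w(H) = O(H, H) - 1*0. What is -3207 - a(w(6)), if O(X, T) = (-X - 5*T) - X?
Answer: -3189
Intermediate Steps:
O(X, T) = -5*T - 2*X
w(H) = -7*H (w(H) = (-5*H - 2*H) - 1*0 = -7*H + 0 = -7*H)
a(U) = 24 + U
-3207 - a(w(6)) = -3207 - (24 - 7*6) = -3207 - (24 - 42) = -3207 - 1*(-18) = -3207 + 18 = -3189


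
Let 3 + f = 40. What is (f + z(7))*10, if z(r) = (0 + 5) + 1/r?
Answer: 2950/7 ≈ 421.43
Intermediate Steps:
f = 37 (f = -3 + 40 = 37)
z(r) = 5 + 1/r
(f + z(7))*10 = (37 + (5 + 1/7))*10 = (37 + 36/7)*10 = (295/7)*10 = 2950/7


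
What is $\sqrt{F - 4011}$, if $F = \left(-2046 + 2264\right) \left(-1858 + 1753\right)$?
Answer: $21 i \sqrt{61} \approx 164.02 i$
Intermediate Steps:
$F = -22890$ ($F = 218 \left(-105\right) = -22890$)
$\sqrt{F - 4011} = \sqrt{-22890 - 4011} = \sqrt{-26901} = 21 i \sqrt{61}$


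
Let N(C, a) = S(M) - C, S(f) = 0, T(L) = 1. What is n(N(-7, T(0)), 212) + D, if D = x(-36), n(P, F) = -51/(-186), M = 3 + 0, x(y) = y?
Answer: -2215/62 ≈ -35.726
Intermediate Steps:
M = 3
N(C, a) = -C (N(C, a) = 0 - C = -C)
n(P, F) = 17/62 (n(P, F) = -51*(-1/186) = 17/62)
D = -36
n(N(-7, T(0)), 212) + D = 17/62 - 36 = -2215/62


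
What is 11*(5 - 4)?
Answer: 11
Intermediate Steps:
11*(5 - 4) = 11*1 = 11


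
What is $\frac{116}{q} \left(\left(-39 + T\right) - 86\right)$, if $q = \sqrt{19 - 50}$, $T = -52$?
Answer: $\frac{20532 i \sqrt{31}}{31} \approx 3687.7 i$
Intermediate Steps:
$q = i \sqrt{31}$ ($q = \sqrt{-31} = i \sqrt{31} \approx 5.5678 i$)
$\frac{116}{q} \left(\left(-39 + T\right) - 86\right) = \frac{116}{i \sqrt{31}} \left(\left(-39 - 52\right) - 86\right) = 116 \left(- \frac{i \sqrt{31}}{31}\right) \left(-91 - 86\right) = - \frac{116 i \sqrt{31}}{31} \left(-177\right) = \frac{20532 i \sqrt{31}}{31}$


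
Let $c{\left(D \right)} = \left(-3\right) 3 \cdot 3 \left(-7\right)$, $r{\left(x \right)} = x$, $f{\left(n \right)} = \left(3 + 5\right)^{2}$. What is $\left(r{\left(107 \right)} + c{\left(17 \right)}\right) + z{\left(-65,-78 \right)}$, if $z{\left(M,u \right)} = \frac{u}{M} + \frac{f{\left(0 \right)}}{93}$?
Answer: $\frac{138518}{465} \approx 297.89$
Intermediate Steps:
$f{\left(n \right)} = 64$ ($f{\left(n \right)} = 8^{2} = 64$)
$z{\left(M,u \right)} = \frac{64}{93} + \frac{u}{M}$ ($z{\left(M,u \right)} = \frac{u}{M} + \frac{64}{93} = \frac{64}{93} + \frac{u}{M}$)
$c{\left(D \right)} = 189$ ($c{\left(D \right)} = \left(-9\right) 3 \left(-7\right) = \left(-27\right) \left(-7\right) = 189$)
$\left(r{\left(107 \right)} + c{\left(17 \right)}\right) + z{\left(-65,-78 \right)} = \left(107 + 189\right) - \left(- \frac{64}{93} + \frac{78}{-65}\right) = 296 + \left(\frac{64}{93} - - \frac{6}{5}\right) = 296 + \left(\frac{64}{93} + \frac{6}{5}\right) = 296 + \frac{878}{465} = \frac{138518}{465}$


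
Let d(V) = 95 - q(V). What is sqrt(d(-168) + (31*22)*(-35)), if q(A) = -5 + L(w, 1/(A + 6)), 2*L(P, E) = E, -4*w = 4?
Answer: I*sqrt(7701479)/18 ≈ 154.18*I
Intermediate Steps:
w = -1 (w = -1/4*4 = -1)
L(P, E) = E/2
q(A) = -5 + 1/(2*(6 + A)) (q(A) = -5 + 1/(2*(A + 6)) = -5 + 1/(2*(6 + A)))
d(V) = 95 - (-59 - 10*V)/(2*(6 + V))
sqrt(d(-168) + (31*22)*(-35)) = sqrt((1199 + 200*(-168))/(2*(6 - 168)) + (31*22)*(-35)) = sqrt((1/2)*(1199 - 33600)/(-162) + 682*(-35)) = sqrt((1/2)*(-1/162)*(-32401) - 23870) = sqrt(32401/324 - 23870) = sqrt(-7701479/324) = I*sqrt(7701479)/18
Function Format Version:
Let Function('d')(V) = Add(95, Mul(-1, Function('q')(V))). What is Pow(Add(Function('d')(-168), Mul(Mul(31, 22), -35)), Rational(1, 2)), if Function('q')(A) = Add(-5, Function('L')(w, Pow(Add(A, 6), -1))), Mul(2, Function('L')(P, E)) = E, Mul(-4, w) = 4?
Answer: Mul(Rational(1, 18), I, Pow(7701479, Rational(1, 2))) ≈ Mul(154.18, I)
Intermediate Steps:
w = -1 (w = Mul(Rational(-1, 4), 4) = -1)
Function('L')(P, E) = Mul(Rational(1, 2), E)
Function('q')(A) = Add(-5, Mul(Rational(1, 2), Pow(Add(6, A), -1))) (Function('q')(A) = Add(-5, Mul(Rational(1, 2), Pow(Add(A, 6), -1))) = Add(-5, Mul(Rational(1, 2), Pow(Add(6, A), -1))))
Function('d')(V) = Add(95, Mul(Rational(-1, 2), Pow(Add(6, V), -1), Add(-59, Mul(-10, V)))) (Function('d')(V) = Add(95, Mul(-1, Mul(Rational(1, 2), Pow(Add(6, V), -1), Add(-59, Mul(-10, V))))) = Add(95, Mul(Rational(-1, 2), Pow(Add(6, V), -1), Add(-59, Mul(-10, V)))))
Pow(Add(Function('d')(-168), Mul(Mul(31, 22), -35)), Rational(1, 2)) = Pow(Add(Mul(Rational(1, 2), Pow(Add(6, -168), -1), Add(1199, Mul(200, -168))), Mul(Mul(31, 22), -35)), Rational(1, 2)) = Pow(Add(Mul(Rational(1, 2), Pow(-162, -1), Add(1199, -33600)), Mul(682, -35)), Rational(1, 2)) = Pow(Add(Mul(Rational(1, 2), Rational(-1, 162), -32401), -23870), Rational(1, 2)) = Pow(Add(Rational(32401, 324), -23870), Rational(1, 2)) = Pow(Rational(-7701479, 324), Rational(1, 2)) = Mul(Rational(1, 18), I, Pow(7701479, Rational(1, 2)))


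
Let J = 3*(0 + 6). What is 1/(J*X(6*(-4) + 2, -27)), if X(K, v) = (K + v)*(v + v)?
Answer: 1/47628 ≈ 2.0996e-5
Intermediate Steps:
X(K, v) = 2*v*(K + v) (X(K, v) = (K + v)*(2*v) = 2*v*(K + v))
J = 18 (J = 3*6 = 18)
1/(J*X(6*(-4) + 2, -27)) = 1/(18*(2*(-27)*((6*(-4) + 2) - 27))) = 1/(18*(2*(-27)*((-24 + 2) - 27))) = 1/(18*(2*(-27)*(-22 - 27))) = 1/(18*(2*(-27)*(-49))) = 1/(18*2646) = 1/47628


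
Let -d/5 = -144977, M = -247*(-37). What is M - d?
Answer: -715746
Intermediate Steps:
M = 9139
d = 724885 (d = -5*(-144977) = 724885)
M - d = 9139 - 1*724885 = 9139 - 724885 = -715746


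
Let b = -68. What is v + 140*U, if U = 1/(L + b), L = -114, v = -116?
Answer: -1518/13 ≈ -116.77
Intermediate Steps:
U = -1/182 (U = 1/(-114 - 68) = 1/(-182) = -1/182 ≈ -0.0054945)
v + 140*U = -116 + 140*(-1/182) = -116 - 10/13 = -1518/13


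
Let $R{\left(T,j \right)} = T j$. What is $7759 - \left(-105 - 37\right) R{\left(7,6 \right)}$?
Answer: $13723$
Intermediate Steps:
$7759 - \left(-105 - 37\right) R{\left(7,6 \right)} = 7759 - \left(-105 - 37\right) 7 \cdot 6 = 7759 - \left(-142\right) 42 = 7759 - -5964 = 7759 + 5964 = 13723$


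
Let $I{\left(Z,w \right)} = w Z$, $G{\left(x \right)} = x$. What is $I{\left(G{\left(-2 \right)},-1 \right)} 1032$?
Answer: $2064$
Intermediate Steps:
$I{\left(Z,w \right)} = Z w$
$I{\left(G{\left(-2 \right)},-1 \right)} 1032 = \left(-2\right) \left(-1\right) 1032 = 2 \cdot 1032 = 2064$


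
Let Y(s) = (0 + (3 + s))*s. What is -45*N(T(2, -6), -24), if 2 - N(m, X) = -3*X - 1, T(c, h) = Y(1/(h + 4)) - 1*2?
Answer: 3105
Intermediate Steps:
Y(s) = s*(3 + s) (Y(s) = (3 + s)*s = s*(3 + s))
T(c, h) = -2 + (3 + 1/(4 + h))/(4 + h) (T(c, h) = (3 + 1/(h + 4))/(h + 4) - 1*2 = (3 + 1/(4 + h))/(4 + h) - 2 = -2 + (3 + 1/(4 + h))/(4 + h))
N(m, X) = 3 + 3*X (N(m, X) = 2 - (-3*X - 1) = 2 - (-1 - 3*X) = 2 + (1 + 3*X) = 3 + 3*X)
-45*N(T(2, -6), -24) = -45*(3 + 3*(-24)) = -45*(3 - 72) = -45*(-69) = 3105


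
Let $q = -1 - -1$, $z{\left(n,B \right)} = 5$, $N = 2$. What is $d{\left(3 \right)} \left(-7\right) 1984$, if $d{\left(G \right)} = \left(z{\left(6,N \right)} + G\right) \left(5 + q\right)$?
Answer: $-555520$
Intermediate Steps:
$q = 0$ ($q = -1 + 1 = 0$)
$d{\left(G \right)} = 25 + 5 G$ ($d{\left(G \right)} = \left(5 + G\right) \left(5 + 0\right) = \left(5 + G\right) 5 = 25 + 5 G$)
$d{\left(3 \right)} \left(-7\right) 1984 = \left(25 + 5 \cdot 3\right) \left(-7\right) 1984 = \left(25 + 15\right) \left(-7\right) 1984 = 40 \left(-7\right) 1984 = \left(-280\right) 1984 = -555520$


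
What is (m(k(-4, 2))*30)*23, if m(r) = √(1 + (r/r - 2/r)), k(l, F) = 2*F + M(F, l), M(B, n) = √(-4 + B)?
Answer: 690*√2*√((3 + I*√2)/(4 + I*√2)) ≈ 861.68 + 43.411*I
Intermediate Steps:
k(l, F) = √(-4 + F) + 2*F (k(l, F) = 2*F + √(-4 + F) = √(-4 + F) + 2*F)
m(r) = √(2 - 2/r) (m(r) = √(1 + (1 - 2/r)) = √(2 - 2/r))
(m(k(-4, 2))*30)*23 = (√(2 - 2/(√(-4 + 2) + 2*2))*30)*23 = (√(2 - 2/(√(-2) + 4))*30)*23 = (√(2 - 2/(I*√2 + 4))*30)*23 = (√(2 - 2/(4 + I*√2))*30)*23 = (30*√(2 - 2/(4 + I*√2)))*23 = 690*√(2 - 2/(4 + I*√2))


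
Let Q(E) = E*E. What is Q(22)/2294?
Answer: 242/1147 ≈ 0.21099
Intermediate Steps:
Q(E) = E²
Q(22)/2294 = 22²/2294 = 484*(1/2294) = 242/1147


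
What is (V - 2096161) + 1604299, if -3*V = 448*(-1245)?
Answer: -305942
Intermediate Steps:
V = 185920 (V = -448*(-1245)/3 = -⅓*(-557760) = 185920)
(V - 2096161) + 1604299 = (185920 - 2096161) + 1604299 = -1910241 + 1604299 = -305942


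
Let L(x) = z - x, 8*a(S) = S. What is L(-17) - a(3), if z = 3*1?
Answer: 157/8 ≈ 19.625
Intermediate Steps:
z = 3
a(S) = S/8
L(x) = 3 - x
L(-17) - a(3) = (3 - 1*(-17)) - 3/8 = (3 + 17) - 1*3/8 = 20 - 3/8 = 157/8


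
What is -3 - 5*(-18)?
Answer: 87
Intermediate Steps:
-3 - 5*(-18) = -3 + 90 = 87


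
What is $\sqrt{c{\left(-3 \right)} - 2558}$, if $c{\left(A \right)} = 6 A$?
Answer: $4 i \sqrt{161} \approx 50.754 i$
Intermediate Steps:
$\sqrt{c{\left(-3 \right)} - 2558} = \sqrt{6 \left(-3\right) - 2558} = \sqrt{-18 - 2558} = \sqrt{-2576} = 4 i \sqrt{161}$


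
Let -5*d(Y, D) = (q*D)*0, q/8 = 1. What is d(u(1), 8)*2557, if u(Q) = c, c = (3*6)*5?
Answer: 0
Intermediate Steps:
q = 8 (q = 8*1 = 8)
c = 90 (c = 18*5 = 90)
u(Q) = 90
d(Y, D) = 0 (d(Y, D) = -8*D*0/5 = -1/5*0 = 0)
d(u(1), 8)*2557 = 0*2557 = 0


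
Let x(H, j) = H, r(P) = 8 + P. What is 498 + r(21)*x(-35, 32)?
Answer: -517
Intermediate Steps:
498 + r(21)*x(-35, 32) = 498 + (8 + 21)*(-35) = 498 + 29*(-35) = 498 - 1015 = -517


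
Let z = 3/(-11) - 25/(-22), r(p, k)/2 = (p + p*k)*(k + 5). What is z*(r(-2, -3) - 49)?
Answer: -57/2 ≈ -28.500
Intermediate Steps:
r(p, k) = 2*(5 + k)*(p + k*p) (r(p, k) = 2*((p + p*k)*(k + 5)) = 2*((p + k*p)*(5 + k)) = 2*((5 + k)*(p + k*p)) = 2*(5 + k)*(p + k*p))
z = 19/22 (z = 3*(-1/11) - 25*(-1/22) = -3/11 + 25/22 = 19/22 ≈ 0.86364)
z*(r(-2, -3) - 49) = 19*(2*(-2)*(5 + (-3)² + 6*(-3)) - 49)/22 = 19*(2*(-2)*(5 + 9 - 18) - 49)/22 = 19*(2*(-2)*(-4) - 49)/22 = 19*(16 - 49)/22 = (19/22)*(-33) = -57/2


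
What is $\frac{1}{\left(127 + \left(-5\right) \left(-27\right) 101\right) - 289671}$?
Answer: $- \frac{1}{275909} \approx -3.6244 \cdot 10^{-6}$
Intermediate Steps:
$\frac{1}{\left(127 + \left(-5\right) \left(-27\right) 101\right) - 289671} = \frac{1}{\left(127 + 135 \cdot 101\right) - 289671} = \frac{1}{\left(127 + 13635\right) - 289671} = \frac{1}{13762 - 289671} = \frac{1}{-275909} = - \frac{1}{275909}$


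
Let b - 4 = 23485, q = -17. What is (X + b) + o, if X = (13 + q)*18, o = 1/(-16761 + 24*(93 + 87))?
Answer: 291330896/12441 ≈ 23417.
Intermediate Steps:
o = -1/12441 (o = 1/(-16761 + 24*180) = 1/(-16761 + 4320) = 1/(-12441) = -1/12441 ≈ -8.0379e-5)
b = 23489 (b = 4 + 23485 = 23489)
X = -72 (X = (13 - 17)*18 = -4*18 = -72)
(X + b) + o = (-72 + 23489) - 1/12441 = 23417 - 1/12441 = 291330896/12441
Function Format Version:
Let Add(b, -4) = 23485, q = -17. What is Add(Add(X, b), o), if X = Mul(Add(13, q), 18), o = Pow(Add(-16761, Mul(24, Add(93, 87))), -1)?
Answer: Rational(291330896, 12441) ≈ 23417.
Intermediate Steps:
o = Rational(-1, 12441) (o = Pow(Add(-16761, Mul(24, 180)), -1) = Pow(Add(-16761, 4320), -1) = Pow(-12441, -1) = Rational(-1, 12441) ≈ -8.0379e-5)
b = 23489 (b = Add(4, 23485) = 23489)
X = -72 (X = Mul(Add(13, -17), 18) = Mul(-4, 18) = -72)
Add(Add(X, b), o) = Add(Add(-72, 23489), Rational(-1, 12441)) = Add(23417, Rational(-1, 12441)) = Rational(291330896, 12441)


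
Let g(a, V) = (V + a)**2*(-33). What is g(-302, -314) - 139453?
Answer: -12661501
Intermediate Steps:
g(a, V) = -33*(V + a)**2
g(-302, -314) - 139453 = -33*(-314 - 302)**2 - 139453 = -33*(-616)**2 - 139453 = -33*379456 - 139453 = -12522048 - 139453 = -12661501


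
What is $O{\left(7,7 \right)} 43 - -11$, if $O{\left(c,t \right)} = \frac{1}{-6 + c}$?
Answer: $54$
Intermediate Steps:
$O{\left(7,7 \right)} 43 - -11 = \frac{1}{-6 + 7} \cdot 43 - -11 = 1^{-1} \cdot 43 + \left(12 - 1\right) = 1 \cdot 43 + 11 = 43 + 11 = 54$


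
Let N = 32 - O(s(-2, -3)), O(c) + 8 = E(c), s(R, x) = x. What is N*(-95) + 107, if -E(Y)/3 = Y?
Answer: -2838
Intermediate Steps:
E(Y) = -3*Y
O(c) = -8 - 3*c
N = 31 (N = 32 - (-8 - 3*(-3)) = 32 - (-8 + 9) = 32 - 1*1 = 32 - 1 = 31)
N*(-95) + 107 = 31*(-95) + 107 = -2945 + 107 = -2838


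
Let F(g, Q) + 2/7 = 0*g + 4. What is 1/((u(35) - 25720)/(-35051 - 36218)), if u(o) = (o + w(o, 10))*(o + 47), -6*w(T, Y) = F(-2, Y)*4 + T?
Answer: 1496649/494159 ≈ 3.0287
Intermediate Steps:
F(g, Q) = 26/7 (F(g, Q) = -2/7 + (0*g + 4) = -2/7 + (0 + 4) = -2/7 + 4 = 26/7)
w(T, Y) = -52/21 - T/6 (w(T, Y) = -((26/7)*4 + T)/6 = -(104/7 + T)/6 = -52/21 - T/6)
u(o) = (47 + o)*(-52/21 + 5*o/6) (u(o) = (o + (-52/21 - o/6))*(o + 47) = (-52/21 + 5*o/6)*(47 + o) = (47 + o)*(-52/21 + 5*o/6))
1/((u(35) - 25720)/(-35051 - 36218)) = 1/(((-2444/21 + (5/6)*35**2 + (1541/42)*35) - 25720)/(-35051 - 36218)) = 1/(((-2444/21 + (5/6)*1225 + 7705/6) - 25720)/(-71269)) = 1/(((-2444/21 + 6125/6 + 7705/6) - 25720)*(-1/71269)) = 1/((45961/21 - 25720)*(-1/71269)) = 1/(-494159/21*(-1/71269)) = 1/(494159/1496649) = 1496649/494159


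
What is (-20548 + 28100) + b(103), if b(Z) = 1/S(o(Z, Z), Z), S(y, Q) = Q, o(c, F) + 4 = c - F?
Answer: 777857/103 ≈ 7552.0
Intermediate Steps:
o(c, F) = -4 + c - F (o(c, F) = -4 + (c - F) = -4 + c - F)
b(Z) = 1/Z
(-20548 + 28100) + b(103) = (-20548 + 28100) + 1/103 = 7552 + 1/103 = 777857/103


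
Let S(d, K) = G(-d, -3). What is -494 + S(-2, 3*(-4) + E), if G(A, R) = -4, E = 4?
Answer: -498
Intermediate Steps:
S(d, K) = -4
-494 + S(-2, 3*(-4) + E) = -494 - 4 = -498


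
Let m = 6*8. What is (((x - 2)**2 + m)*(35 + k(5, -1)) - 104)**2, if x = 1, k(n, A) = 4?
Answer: 3265249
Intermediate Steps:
m = 48
(((x - 2)**2 + m)*(35 + k(5, -1)) - 104)**2 = (((1 - 2)**2 + 48)*(35 + 4) - 104)**2 = (((-1)**2 + 48)*39 - 104)**2 = ((1 + 48)*39 - 104)**2 = (49*39 - 104)**2 = (1911 - 104)**2 = 1807**2 = 3265249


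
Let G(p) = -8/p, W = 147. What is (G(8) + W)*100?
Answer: 14600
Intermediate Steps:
(G(8) + W)*100 = (-8/8 + 147)*100 = (-8*⅛ + 147)*100 = (-1 + 147)*100 = 146*100 = 14600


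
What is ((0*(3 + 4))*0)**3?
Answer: 0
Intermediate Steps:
((0*(3 + 4))*0)**3 = ((0*7)*0)**3 = (0*0)**3 = 0**3 = 0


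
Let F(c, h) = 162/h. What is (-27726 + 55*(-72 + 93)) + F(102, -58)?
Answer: -770640/29 ≈ -26574.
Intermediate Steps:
(-27726 + 55*(-72 + 93)) + F(102, -58) = (-27726 + 55*(-72 + 93)) + 162/(-58) = (-27726 + 55*21) + 162*(-1/58) = (-27726 + 1155) - 81/29 = -26571 - 81/29 = -770640/29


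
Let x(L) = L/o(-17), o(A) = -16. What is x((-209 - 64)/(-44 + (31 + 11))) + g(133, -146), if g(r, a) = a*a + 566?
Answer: 699951/32 ≈ 21873.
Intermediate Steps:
g(r, a) = 566 + a**2 (g(r, a) = a**2 + 566 = 566 + a**2)
x(L) = -L/16 (x(L) = L/(-16) = L*(-1/16) = -L/16)
x((-209 - 64)/(-44 + (31 + 11))) + g(133, -146) = -(-209 - 64)/(16*(-44 + (31 + 11))) + (566 + (-146)**2) = -(-273)/(16*(-44 + 42)) + (566 + 21316) = -(-273)/(16*(-2)) + 21882 = -(-273)*(-1)/(16*2) + 21882 = -1/16*273/2 + 21882 = -273/32 + 21882 = 699951/32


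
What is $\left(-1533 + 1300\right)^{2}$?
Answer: $54289$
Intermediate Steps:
$\left(-1533 + 1300\right)^{2} = \left(-233\right)^{2} = 54289$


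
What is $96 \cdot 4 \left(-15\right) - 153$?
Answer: $-5913$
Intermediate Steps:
$96 \cdot 4 \left(-15\right) - 153 = 96 \left(-60\right) - 153 = -5760 - 153 = -5913$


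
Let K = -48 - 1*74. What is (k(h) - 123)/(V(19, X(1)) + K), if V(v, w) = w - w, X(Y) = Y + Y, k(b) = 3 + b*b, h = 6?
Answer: 42/61 ≈ 0.68852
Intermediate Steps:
k(b) = 3 + b²
K = -122 (K = -48 - 74 = -122)
X(Y) = 2*Y
V(v, w) = 0
(k(h) - 123)/(V(19, X(1)) + K) = ((3 + 6²) - 123)/(0 - 122) = ((3 + 36) - 123)/(-122) = (39 - 123)*(-1/122) = -84*(-1/122) = 42/61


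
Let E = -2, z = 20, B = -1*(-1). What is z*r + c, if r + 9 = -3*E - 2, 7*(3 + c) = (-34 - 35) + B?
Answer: -789/7 ≈ -112.71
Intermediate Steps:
B = 1
c = -89/7 (c = -3 + ((-34 - 35) + 1)/7 = -3 + (-69 + 1)/7 = -3 + (⅐)*(-68) = -3 - 68/7 = -89/7 ≈ -12.714)
r = -5 (r = -9 + (-3*(-2) - 2) = -9 + (6 - 2) = -9 + 4 = -5)
z*r + c = 20*(-5) - 89/7 = -100 - 89/7 = -789/7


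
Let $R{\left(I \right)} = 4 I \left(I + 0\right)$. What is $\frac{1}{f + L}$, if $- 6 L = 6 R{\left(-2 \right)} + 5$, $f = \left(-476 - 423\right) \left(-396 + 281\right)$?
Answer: $\frac{6}{620209} \approx 9.6742 \cdot 10^{-6}$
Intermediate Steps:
$R{\left(I \right)} = 4 I^{2}$ ($R{\left(I \right)} = 4 I I = 4 I^{2}$)
$f = 103385$ ($f = \left(-899\right) \left(-115\right) = 103385$)
$L = - \frac{101}{6}$ ($L = - \frac{6 \cdot 4 \left(-2\right)^{2} + 5}{6} = - \frac{6 \cdot 4 \cdot 4 + 5}{6} = - \frac{6 \cdot 16 + 5}{6} = - \frac{96 + 5}{6} = \left(- \frac{1}{6}\right) 101 = - \frac{101}{6} \approx -16.833$)
$\frac{1}{f + L} = \frac{1}{103385 - \frac{101}{6}} = \frac{1}{\frac{620209}{6}} = \frac{6}{620209}$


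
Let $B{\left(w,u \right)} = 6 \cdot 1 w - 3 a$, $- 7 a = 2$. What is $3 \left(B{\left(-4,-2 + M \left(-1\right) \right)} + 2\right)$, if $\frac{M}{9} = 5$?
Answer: $- \frac{444}{7} \approx -63.429$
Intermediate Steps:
$M = 45$ ($M = 9 \cdot 5 = 45$)
$a = - \frac{2}{7}$ ($a = \left(- \frac{1}{7}\right) 2 = - \frac{2}{7} \approx -0.28571$)
$B{\left(w,u \right)} = \frac{6}{7} + 6 w$ ($B{\left(w,u \right)} = 6 \cdot 1 w - - \frac{6}{7} = 6 w + \frac{6}{7} = \frac{6}{7} + 6 w$)
$3 \left(B{\left(-4,-2 + M \left(-1\right) \right)} + 2\right) = 3 \left(\left(\frac{6}{7} + 6 \left(-4\right)\right) + 2\right) = 3 \left(\left(\frac{6}{7} - 24\right) + 2\right) = 3 \left(- \frac{162}{7} + 2\right) = 3 \left(- \frac{148}{7}\right) = - \frac{444}{7}$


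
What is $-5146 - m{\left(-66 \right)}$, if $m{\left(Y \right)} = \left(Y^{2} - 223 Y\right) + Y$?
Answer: $-24154$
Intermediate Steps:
$m{\left(Y \right)} = Y^{2} - 222 Y$
$-5146 - m{\left(-66 \right)} = -5146 - - 66 \left(-222 - 66\right) = -5146 - \left(-66\right) \left(-288\right) = -5146 - 19008 = -24154$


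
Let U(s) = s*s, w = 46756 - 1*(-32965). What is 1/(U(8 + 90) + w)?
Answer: 1/89325 ≈ 1.1195e-5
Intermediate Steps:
w = 79721 (w = 46756 + 32965 = 79721)
U(s) = s²
1/(U(8 + 90) + w) = 1/((8 + 90)² + 79721) = 1/(98² + 79721) = 1/(9604 + 79721) = 1/89325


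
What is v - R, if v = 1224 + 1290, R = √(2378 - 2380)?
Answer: 2514 - I*√2 ≈ 2514.0 - 1.4142*I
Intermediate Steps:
R = I*√2 (R = √(-2) = I*√2 ≈ 1.4142*I)
v = 2514
v - R = 2514 - I*√2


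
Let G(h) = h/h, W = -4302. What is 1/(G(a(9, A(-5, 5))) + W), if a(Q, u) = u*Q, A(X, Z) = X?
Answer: -1/4301 ≈ -0.00023250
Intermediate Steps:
a(Q, u) = Q*u
G(h) = 1
1/(G(a(9, A(-5, 5))) + W) = 1/(1 - 4302) = 1/(-4301) = -1/4301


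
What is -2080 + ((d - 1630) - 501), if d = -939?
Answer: -5150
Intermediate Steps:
-2080 + ((d - 1630) - 501) = -2080 + ((-939 - 1630) - 501) = -2080 + (-2569 - 501) = -2080 - 3070 = -5150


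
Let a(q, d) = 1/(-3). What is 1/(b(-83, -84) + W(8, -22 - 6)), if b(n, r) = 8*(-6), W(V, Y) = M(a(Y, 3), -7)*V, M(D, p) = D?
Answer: -3/152 ≈ -0.019737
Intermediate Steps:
a(q, d) = -⅓
W(V, Y) = -V/3
b(n, r) = -48
1/(b(-83, -84) + W(8, -22 - 6)) = 1/(-48 - ⅓*8) = 1/(-48 - 8/3) = 1/(-152/3) = -3/152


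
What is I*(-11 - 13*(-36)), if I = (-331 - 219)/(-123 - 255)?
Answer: 125675/189 ≈ 664.95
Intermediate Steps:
I = 275/189 (I = -550/(-378) = -550*(-1/378) = 275/189 ≈ 1.4550)
I*(-11 - 13*(-36)) = 275*(-11 - 13*(-36))/189 = 275*(-11 + 468)/189 = (275/189)*457 = 125675/189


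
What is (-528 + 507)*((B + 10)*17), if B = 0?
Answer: -3570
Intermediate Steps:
(-528 + 507)*((B + 10)*17) = (-528 + 507)*((0 + 10)*17) = -210*17 = -21*170 = -3570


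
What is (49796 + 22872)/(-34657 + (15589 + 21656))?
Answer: 18167/647 ≈ 28.079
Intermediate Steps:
(49796 + 22872)/(-34657 + (15589 + 21656)) = 72668/(-34657 + 37245) = 72668/2588 = 72668*(1/2588) = 18167/647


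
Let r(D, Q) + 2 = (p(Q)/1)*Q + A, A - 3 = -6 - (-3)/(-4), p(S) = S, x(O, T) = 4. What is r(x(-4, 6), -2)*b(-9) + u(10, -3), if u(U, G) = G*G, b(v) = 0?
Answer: 9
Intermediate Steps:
u(U, G) = G²
A = -15/4 (A = 3 + (-6 - (-3)/(-4)) = 3 + (-6 - (-3)*(-1)/4) = 3 + (-6 - 1*¾) = 3 + (-6 - ¾) = 3 - 27/4 = -15/4 ≈ -3.7500)
r(D, Q) = -23/4 + Q² (r(D, Q) = -2 + ((Q/1)*Q - 15/4) = -2 + ((Q*1)*Q - 15/4) = -2 + (Q*Q - 15/4) = -2 + (Q² - 15/4) = -2 + (-15/4 + Q²) = -23/4 + Q²)
r(x(-4, 6), -2)*b(-9) + u(10, -3) = (-23/4 + (-2)²)*0 + (-3)² = (-23/4 + 4)*0 + 9 = -7/4*0 + 9 = 0 + 9 = 9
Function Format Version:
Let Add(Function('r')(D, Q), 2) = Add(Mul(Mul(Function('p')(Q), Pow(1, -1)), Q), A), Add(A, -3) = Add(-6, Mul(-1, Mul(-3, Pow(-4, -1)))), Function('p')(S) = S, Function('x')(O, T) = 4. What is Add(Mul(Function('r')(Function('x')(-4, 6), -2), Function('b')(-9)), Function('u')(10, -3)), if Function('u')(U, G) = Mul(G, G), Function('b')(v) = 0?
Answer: 9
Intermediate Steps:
Function('u')(U, G) = Pow(G, 2)
A = Rational(-15, 4) (A = Add(3, Add(-6, Mul(-1, Mul(-3, Pow(-4, -1))))) = Add(3, Add(-6, Mul(-1, Mul(-3, Rational(-1, 4))))) = Add(3, Add(-6, Mul(-1, Rational(3, 4)))) = Add(3, Add(-6, Rational(-3, 4))) = Add(3, Rational(-27, 4)) = Rational(-15, 4) ≈ -3.7500)
Function('r')(D, Q) = Add(Rational(-23, 4), Pow(Q, 2)) (Function('r')(D, Q) = Add(-2, Add(Mul(Mul(Q, Pow(1, -1)), Q), Rational(-15, 4))) = Add(-2, Add(Mul(Mul(Q, 1), Q), Rational(-15, 4))) = Add(-2, Add(Mul(Q, Q), Rational(-15, 4))) = Add(-2, Add(Pow(Q, 2), Rational(-15, 4))) = Add(-2, Add(Rational(-15, 4), Pow(Q, 2))) = Add(Rational(-23, 4), Pow(Q, 2)))
Add(Mul(Function('r')(Function('x')(-4, 6), -2), Function('b')(-9)), Function('u')(10, -3)) = Add(Mul(Add(Rational(-23, 4), Pow(-2, 2)), 0), Pow(-3, 2)) = Add(Mul(Add(Rational(-23, 4), 4), 0), 9) = Add(Mul(Rational(-7, 4), 0), 9) = Add(0, 9) = 9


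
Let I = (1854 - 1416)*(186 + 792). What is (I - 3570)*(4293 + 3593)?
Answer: 3349925484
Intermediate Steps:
I = 428364 (I = 438*978 = 428364)
(I - 3570)*(4293 + 3593) = (428364 - 3570)*(4293 + 3593) = 424794*7886 = 3349925484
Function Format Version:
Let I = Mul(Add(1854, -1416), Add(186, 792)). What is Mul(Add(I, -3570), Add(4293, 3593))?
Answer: 3349925484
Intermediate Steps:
I = 428364 (I = Mul(438, 978) = 428364)
Mul(Add(I, -3570), Add(4293, 3593)) = Mul(Add(428364, -3570), Add(4293, 3593)) = Mul(424794, 7886) = 3349925484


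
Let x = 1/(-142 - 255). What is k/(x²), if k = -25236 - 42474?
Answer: -10671705390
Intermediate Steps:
k = -67710
x = -1/397 (x = 1/(-397) = -1/397 ≈ -0.0025189)
k/(x²) = -67710/((-1/397)²) = -67710/1/157609 = -67710*157609 = -10671705390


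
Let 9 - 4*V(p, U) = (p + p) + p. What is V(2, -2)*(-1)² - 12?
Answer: -45/4 ≈ -11.250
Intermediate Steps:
V(p, U) = 9/4 - 3*p/4 (V(p, U) = 9/4 - ((p + p) + p)/4 = 9/4 - (2*p + p)/4 = 9/4 - 3*p/4)
V(2, -2)*(-1)² - 12 = (9/4 - ¾*2)*(-1)² - 12 = (9/4 - 3/2)*1 - 12 = (¾)*1 - 12 = ¾ - 12 = -45/4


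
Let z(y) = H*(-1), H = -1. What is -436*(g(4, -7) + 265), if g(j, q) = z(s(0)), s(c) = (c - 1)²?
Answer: -115976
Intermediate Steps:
s(c) = (-1 + c)²
z(y) = 1 (z(y) = -1*(-1) = 1)
g(j, q) = 1
-436*(g(4, -7) + 265) = -436*(1 + 265) = -436*266 = -115976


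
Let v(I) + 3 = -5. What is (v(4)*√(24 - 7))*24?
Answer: -192*√17 ≈ -791.64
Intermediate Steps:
v(I) = -8 (v(I) = -3 - 5 = -8)
(v(4)*√(24 - 7))*24 = -8*√(24 - 7)*24 = -8*√17*24 = -192*√17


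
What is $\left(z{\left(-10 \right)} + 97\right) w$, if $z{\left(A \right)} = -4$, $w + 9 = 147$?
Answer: $12834$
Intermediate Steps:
$w = 138$ ($w = -9 + 147 = 138$)
$\left(z{\left(-10 \right)} + 97\right) w = \left(-4 + 97\right) 138 = 93 \cdot 138 = 12834$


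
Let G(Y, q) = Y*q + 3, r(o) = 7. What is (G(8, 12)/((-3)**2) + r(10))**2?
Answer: 324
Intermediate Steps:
G(Y, q) = 3 + Y*q
(G(8, 12)/((-3)**2) + r(10))**2 = ((3 + 8*12)/((-3)**2) + 7)**2 = ((3 + 96)/9 + 7)**2 = (99*(1/9) + 7)**2 = (11 + 7)**2 = 18**2 = 324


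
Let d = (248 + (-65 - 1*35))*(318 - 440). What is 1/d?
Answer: -1/18056 ≈ -5.5383e-5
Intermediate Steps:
d = -18056 (d = (248 + (-65 - 35))*(-122) = (248 - 100)*(-122) = 148*(-122) = -18056)
1/d = 1/(-18056) = -1/18056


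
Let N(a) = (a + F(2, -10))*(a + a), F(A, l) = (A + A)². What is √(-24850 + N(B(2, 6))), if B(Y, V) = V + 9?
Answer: 4*I*√1495 ≈ 154.66*I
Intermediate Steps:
F(A, l) = 4*A² (F(A, l) = (2*A)² = 4*A²)
B(Y, V) = 9 + V
N(a) = 2*a*(16 + a) (N(a) = (a + 4*2²)*(a + a) = (a + 4*4)*(2*a) = (a + 16)*(2*a) = (16 + a)*(2*a) = 2*a*(16 + a))
√(-24850 + N(B(2, 6))) = √(-24850 + 2*(9 + 6)*(16 + (9 + 6))) = √(-24850 + 2*15*(16 + 15)) = √(-24850 + 2*15*31) = √(-24850 + 930) = √(-23920) = 4*I*√1495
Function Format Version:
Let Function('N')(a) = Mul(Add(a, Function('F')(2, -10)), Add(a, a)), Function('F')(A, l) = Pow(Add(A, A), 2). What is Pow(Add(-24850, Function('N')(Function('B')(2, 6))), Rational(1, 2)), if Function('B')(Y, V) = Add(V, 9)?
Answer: Mul(4, I, Pow(1495, Rational(1, 2))) ≈ Mul(154.66, I)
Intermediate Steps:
Function('F')(A, l) = Mul(4, Pow(A, 2)) (Function('F')(A, l) = Pow(Mul(2, A), 2) = Mul(4, Pow(A, 2)))
Function('B')(Y, V) = Add(9, V)
Function('N')(a) = Mul(2, a, Add(16, a)) (Function('N')(a) = Mul(Add(a, Mul(4, Pow(2, 2))), Add(a, a)) = Mul(Add(a, Mul(4, 4)), Mul(2, a)) = Mul(Add(a, 16), Mul(2, a)) = Mul(Add(16, a), Mul(2, a)) = Mul(2, a, Add(16, a)))
Pow(Add(-24850, Function('N')(Function('B')(2, 6))), Rational(1, 2)) = Pow(Add(-24850, Mul(2, Add(9, 6), Add(16, Add(9, 6)))), Rational(1, 2)) = Pow(Add(-24850, Mul(2, 15, Add(16, 15))), Rational(1, 2)) = Pow(Add(-24850, Mul(2, 15, 31)), Rational(1, 2)) = Pow(Add(-24850, 930), Rational(1, 2)) = Pow(-23920, Rational(1, 2)) = Mul(4, I, Pow(1495, Rational(1, 2)))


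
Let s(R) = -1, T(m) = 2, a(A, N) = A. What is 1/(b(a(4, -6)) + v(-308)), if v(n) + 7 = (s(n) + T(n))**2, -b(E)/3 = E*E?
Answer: -1/54 ≈ -0.018519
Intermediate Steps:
b(E) = -3*E**2 (b(E) = -3*E*E = -3*E**2)
v(n) = -6 (v(n) = -7 + (-1 + 2)**2 = -7 + 1**2 = -7 + 1 = -6)
1/(b(a(4, -6)) + v(-308)) = 1/(-3*4**2 - 6) = 1/(-3*16 - 6) = 1/(-48 - 6) = 1/(-54) = -1/54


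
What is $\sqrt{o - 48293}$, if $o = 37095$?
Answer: $i \sqrt{11198} \approx 105.82 i$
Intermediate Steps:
$\sqrt{o - 48293} = \sqrt{37095 - 48293} = \sqrt{-11198} = i \sqrt{11198}$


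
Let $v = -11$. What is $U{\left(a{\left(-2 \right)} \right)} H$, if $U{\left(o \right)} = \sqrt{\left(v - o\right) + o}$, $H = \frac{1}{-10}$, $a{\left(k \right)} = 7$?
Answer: $- \frac{i \sqrt{11}}{10} \approx - 0.33166 i$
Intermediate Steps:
$H = - \frac{1}{10} \approx -0.1$
$U{\left(o \right)} = i \sqrt{11}$ ($U{\left(o \right)} = \sqrt{\left(-11 - o\right) + o} = \sqrt{-11} = i \sqrt{11}$)
$U{\left(a{\left(-2 \right)} \right)} H = i \sqrt{11} \left(- \frac{1}{10}\right) = - \frac{i \sqrt{11}}{10}$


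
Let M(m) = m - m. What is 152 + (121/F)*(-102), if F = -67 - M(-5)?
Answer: 22526/67 ≈ 336.21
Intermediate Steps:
M(m) = 0
F = -67 (F = -67 - 1*0 = -67 + 0 = -67)
152 + (121/F)*(-102) = 152 + (121/(-67))*(-102) = 152 + (121*(-1/67))*(-102) = 152 - 121/67*(-102) = 152 + 12342/67 = 22526/67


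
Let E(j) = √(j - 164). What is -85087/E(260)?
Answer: -85087*√6/24 ≈ -8684.2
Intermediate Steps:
E(j) = √(-164 + j)
-85087/E(260) = -85087/√(-164 + 260) = -85087*√6/24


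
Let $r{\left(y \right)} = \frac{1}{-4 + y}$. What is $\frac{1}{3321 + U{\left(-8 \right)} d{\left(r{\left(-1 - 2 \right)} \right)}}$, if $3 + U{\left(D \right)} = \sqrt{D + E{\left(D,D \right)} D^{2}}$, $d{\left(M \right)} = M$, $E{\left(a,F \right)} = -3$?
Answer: $\frac{3255}{10811254} + \frac{7 i \sqrt{2}}{54056270} \approx 0.00030108 + 1.8313 \cdot 10^{-7} i$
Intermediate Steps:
$U{\left(D \right)} = -3 + \sqrt{D - 3 D^{2}}$
$\frac{1}{3321 + U{\left(-8 \right)} d{\left(r{\left(-1 - 2 \right)} \right)}} = \frac{1}{3321 + \frac{-3 + \sqrt{- 8 \left(1 - -24\right)}}{-4 - 3}} = \frac{1}{3321 + \frac{-3 + \sqrt{- 8 \left(1 + 24\right)}}{-4 - 3}} = \frac{1}{3321 + \frac{-3 + \sqrt{\left(-8\right) 25}}{-7}} = \frac{1}{3321 + \left(-3 + \sqrt{-200}\right) \left(- \frac{1}{7}\right)} = \frac{1}{3321 + \left(-3 + 10 i \sqrt{2}\right) \left(- \frac{1}{7}\right)} = \frac{1}{3321 + \left(\frac{3}{7} - \frac{10 i \sqrt{2}}{7}\right)} = \frac{1}{\frac{23250}{7} - \frac{10 i \sqrt{2}}{7}}$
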